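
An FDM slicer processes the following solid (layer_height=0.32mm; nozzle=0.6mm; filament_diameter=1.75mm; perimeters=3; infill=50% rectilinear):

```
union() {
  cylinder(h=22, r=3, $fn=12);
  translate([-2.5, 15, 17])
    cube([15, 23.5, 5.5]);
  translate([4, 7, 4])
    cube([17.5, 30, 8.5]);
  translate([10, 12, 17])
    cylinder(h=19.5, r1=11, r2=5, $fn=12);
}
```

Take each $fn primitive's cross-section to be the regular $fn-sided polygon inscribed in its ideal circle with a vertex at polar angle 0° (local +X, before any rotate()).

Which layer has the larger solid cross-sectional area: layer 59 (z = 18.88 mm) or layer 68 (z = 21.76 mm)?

layer 59 (z = 18.88 mm)

Layer 59 (z = 18.88): the r=3 cylinder contributes a regular 12-gon of circumradius 3 (area = (12/2)·3.000²·sin(360°/12) = 27.00 mm²); the cube at (-2.5, 15) is present — its section is the full 15×23.5 rectangle (area 352.50 mm²); the cube at (4, 7) is not intersected at this z (z outside [4, 12.5]); the cone at (10, 12) contributes a regular 12-gon of circumradius 10.422 (interpolated between r1=11 and r2=5 at t=0.096) (area = (12/2)·10.422²·sin(360°/12) = 325.83 mm²); Combining (union): the regions partially overlap — summed areas 705.33 mm² minus the doubly-counted overlap 69.11 mm² gives 636.21 mm² — area = 636.21 mm². So its area = 636.21 mm². Layer 68 (z = 21.76): the r=3 cylinder contributes a regular 12-gon of circumradius 3 (area = (12/2)·3.000²·sin(360°/12) = 27.00 mm²); the cube at (-2.5, 15) (footprint 15×23.5) is included at this height (area 352.50 mm²); the cube at (4, 7) does not reach this height (z outside [4, 12.5]); the cone at (10, 12) (r1=11→r2=5) has section circumradius 9.535 here — a regular 12-gon (area = (12/2)·9.535²·sin(360°/12) = 272.77 mm²); Merging all regions: the regions partially overlap — summed areas 652.27 mm² minus the doubly-counted overlap 56.29 mm² gives 595.98 mm² — area = 595.98 mm². So its area = 595.98 mm². Layer 59 is larger (636.21 vs 595.98 mm²).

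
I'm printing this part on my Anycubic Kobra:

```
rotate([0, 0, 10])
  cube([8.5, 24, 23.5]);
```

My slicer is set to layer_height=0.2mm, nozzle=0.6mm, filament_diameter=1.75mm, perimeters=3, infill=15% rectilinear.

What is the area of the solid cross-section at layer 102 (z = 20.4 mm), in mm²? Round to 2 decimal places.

At z = 20.4 mm: the cube is present — its section is the full 8.5×24 rectangle (area 204.00 mm²); (rotated 10° about Z; rotation is an isometry so areas/perimeters/island counts are preserved). Overall, the cross-section is a single solid region. Net area = 204.00 mm².

204.00 mm²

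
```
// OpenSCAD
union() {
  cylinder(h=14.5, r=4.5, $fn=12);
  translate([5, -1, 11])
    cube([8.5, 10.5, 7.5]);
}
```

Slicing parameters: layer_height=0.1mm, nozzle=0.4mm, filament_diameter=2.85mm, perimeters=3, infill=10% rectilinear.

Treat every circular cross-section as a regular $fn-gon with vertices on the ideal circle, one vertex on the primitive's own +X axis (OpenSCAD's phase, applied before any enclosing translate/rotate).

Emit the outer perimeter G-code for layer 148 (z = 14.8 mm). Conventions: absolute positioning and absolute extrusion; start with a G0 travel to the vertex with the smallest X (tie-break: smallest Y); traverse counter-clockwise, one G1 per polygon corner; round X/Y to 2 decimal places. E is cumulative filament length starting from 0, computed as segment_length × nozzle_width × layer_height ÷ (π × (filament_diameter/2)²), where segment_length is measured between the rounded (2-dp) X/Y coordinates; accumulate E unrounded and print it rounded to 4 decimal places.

At z = 14.8 mm: the cylinder does not reach this height (z outside [0, 14.5]); the cube at (5, -1) (footprint 8.5×10.5) is included at this height; Combining (union): only the 8.5×10.5 cube at (5, -1) is present, so the union is just that shape — 1 connected region. The outline is a single polygon with 4 vertices. Extrusion per mm of travel: 0.4 × 0.1 / (π × 1.425²) = 0.006270. Accumulating E over each segment gives final E = 0.2383.

G0 X5.00 Y-1.00 Z14.80
G1 X13.50 Y-1.00 E0.0533
G1 X13.50 Y9.50 E0.1191
G1 X5.00 Y9.50 E0.1724
G1 X5.00 Y-1.00 E0.2383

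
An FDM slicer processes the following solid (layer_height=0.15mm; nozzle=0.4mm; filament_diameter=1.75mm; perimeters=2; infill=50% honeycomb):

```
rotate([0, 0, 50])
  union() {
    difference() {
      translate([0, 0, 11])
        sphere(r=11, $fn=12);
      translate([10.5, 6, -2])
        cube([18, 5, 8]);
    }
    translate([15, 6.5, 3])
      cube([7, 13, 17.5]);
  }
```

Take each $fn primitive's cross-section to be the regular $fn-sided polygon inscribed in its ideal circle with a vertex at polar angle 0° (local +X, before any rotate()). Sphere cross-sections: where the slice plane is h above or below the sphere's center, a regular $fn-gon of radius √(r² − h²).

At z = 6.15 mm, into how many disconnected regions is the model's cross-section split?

2

At z = 6.15 mm: the r=11 sphere slices to a regular 12-gon of circumradius 9.873 (√(r²−h²) with h=4.85 from center); the cube at (10.5, 6) is absent (z outside [-2, 6]); Taking the first minus the rest: none of the subtracted shapes is present at this height, so the r=11 sphere is unchanged — 1 connected region; the cube at (15, 6.5) (footprint 7×13) is included at this height; Taking the union: the 2 present regions are separate (no shared area or edge), so areas and boundary lengths simply add and each stays a separate island — 2 connected regions; (whole slice rotated 50° about Z — lengths, areas and connectivity unchanged). The result has 2 disconnected regions.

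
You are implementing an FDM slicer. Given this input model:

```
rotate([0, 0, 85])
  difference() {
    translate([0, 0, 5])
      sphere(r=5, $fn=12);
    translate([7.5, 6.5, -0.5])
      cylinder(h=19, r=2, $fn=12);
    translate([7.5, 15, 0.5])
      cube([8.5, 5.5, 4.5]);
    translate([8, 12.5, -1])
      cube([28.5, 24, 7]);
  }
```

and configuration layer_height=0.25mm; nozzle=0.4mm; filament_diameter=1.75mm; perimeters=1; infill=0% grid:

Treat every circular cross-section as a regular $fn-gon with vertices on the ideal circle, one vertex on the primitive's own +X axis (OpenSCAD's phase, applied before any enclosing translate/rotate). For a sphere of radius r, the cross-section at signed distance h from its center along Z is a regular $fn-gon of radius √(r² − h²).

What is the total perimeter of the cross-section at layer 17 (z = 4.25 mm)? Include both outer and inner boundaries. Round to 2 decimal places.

30.71 mm

At z = 4.25 mm: the sphere: section is a regular 12-gon, circumradius = √(r²−h²) = √(5²−0.75²) = 4.943 (perimeter = 2·12·4.943·sin(180°/12) = 30.71 mm); the r=2 cylinder at (7.5, 6.5) gives a regular 12-gon of circumradius 2 (constant along its height) (perimeter = 2·12·2.000·sin(180°/12) = 12.42 mm); the cube at (7.5, 15) is present — its section is the full 8.5×5.5 rectangle (perimeter 28.00 mm); the 28.5×24 cube at (8, 12.5) contributes its full rectangle (perimeter 105.00 mm); After the difference (first − rest): starting from the r=5 sphere, the r=2 cylinder at (7.5, 6.5) misses the remaining region (no effect); the 8.5×5.5 cube at (7.5, 15) misses the remaining region (no effect); the 28.5×24 cube at (8, 12.5) misses the remaining region (no effect) — boundary = 30.71 mm; (whole slice rotated 85° about Z — lengths, areas and connectivity unchanged). Overall, the cross-section is a single solid region. Total boundary length (outer) = 30.71 mm.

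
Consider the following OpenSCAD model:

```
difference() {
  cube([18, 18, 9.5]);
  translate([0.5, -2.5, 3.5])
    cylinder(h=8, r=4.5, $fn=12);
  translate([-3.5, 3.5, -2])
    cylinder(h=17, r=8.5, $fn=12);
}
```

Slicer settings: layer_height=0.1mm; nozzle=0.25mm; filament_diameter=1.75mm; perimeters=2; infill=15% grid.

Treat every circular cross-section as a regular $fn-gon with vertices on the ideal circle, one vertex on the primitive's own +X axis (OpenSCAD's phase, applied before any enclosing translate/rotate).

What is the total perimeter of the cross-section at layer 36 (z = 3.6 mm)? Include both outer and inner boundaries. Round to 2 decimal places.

At z = 3.6 mm: the cube (footprint 18×18) is included at this height (perimeter 72.00 mm); the r=4.5 cylinder at (0.5, -2.5) contributes a regular 12-gon of circumradius 4.5 (perimeter = 2·12·4.500·sin(180°/12) = 27.95 mm); the cylinder at (-3.5, 3.5): section is a regular 12-gon, circumradius r=8.5 (perimeter = 2·12·8.500·sin(180°/12) = 52.80 mm); Subtracting the remaining from the first: starting from the 18×18 cube, the r=4.5 cylinder at (0.5, -2.5) partially overlaps it — only the 5.76 mm² overlap (of its 60.75 mm²) is removed, clipping the outline; the r=8.5 cylinder at (-3.5, 3.5) partially overlaps it — only the 36.18 mm² overlap (of its 216.75 mm²) is removed, clipping the outline — boundary = 70.02 mm. Overall, the cross-section is a single solid region. Total boundary length (outer) = 70.02 mm.

70.02 mm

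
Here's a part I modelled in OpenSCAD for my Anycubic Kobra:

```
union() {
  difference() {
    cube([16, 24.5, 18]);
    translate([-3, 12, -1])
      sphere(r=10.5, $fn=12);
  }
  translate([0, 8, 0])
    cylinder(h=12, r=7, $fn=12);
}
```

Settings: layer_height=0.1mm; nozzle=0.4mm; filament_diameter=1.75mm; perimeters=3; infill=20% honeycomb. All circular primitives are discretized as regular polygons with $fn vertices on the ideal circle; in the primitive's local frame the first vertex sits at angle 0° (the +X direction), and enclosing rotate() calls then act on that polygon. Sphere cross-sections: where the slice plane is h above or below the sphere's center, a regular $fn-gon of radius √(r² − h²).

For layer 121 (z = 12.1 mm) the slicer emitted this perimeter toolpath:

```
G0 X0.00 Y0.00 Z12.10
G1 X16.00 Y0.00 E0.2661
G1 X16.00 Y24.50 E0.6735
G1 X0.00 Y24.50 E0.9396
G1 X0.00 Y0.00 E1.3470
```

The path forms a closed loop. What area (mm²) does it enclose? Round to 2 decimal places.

392.00 mm²

Apply the shoelace formula to the sequence of (X, Y) vertices; enclosed area = 392.00 mm².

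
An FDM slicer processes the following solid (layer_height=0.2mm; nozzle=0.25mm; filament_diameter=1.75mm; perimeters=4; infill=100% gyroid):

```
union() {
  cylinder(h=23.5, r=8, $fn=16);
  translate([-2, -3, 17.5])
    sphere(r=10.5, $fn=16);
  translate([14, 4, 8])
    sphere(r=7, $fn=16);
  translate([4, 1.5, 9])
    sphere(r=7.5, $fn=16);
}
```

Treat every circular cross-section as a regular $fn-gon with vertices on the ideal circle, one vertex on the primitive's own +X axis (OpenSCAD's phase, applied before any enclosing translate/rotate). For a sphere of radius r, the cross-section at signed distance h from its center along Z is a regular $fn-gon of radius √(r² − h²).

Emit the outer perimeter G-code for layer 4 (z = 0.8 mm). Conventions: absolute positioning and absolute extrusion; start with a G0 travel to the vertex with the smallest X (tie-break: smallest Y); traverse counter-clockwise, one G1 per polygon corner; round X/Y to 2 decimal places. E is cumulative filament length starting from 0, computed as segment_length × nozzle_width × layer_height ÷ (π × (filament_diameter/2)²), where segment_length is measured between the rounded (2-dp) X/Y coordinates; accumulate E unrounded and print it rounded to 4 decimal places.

At z = 0.8 mm: the r=8 cylinder gives a regular 16-gon of circumradius 8 (constant along its height); the sphere at (-2, -3) does not reach this height (|z−center|=16.700 > r=10.5); the sphere at (14, 4) is not intersected at this z (|z−center|=7.200 > r=7); the sphere at (4, 1.5) is not intersected at this z (|z−center|=8.200 > r=7.5); Taking the union: only the r=8 cylinder is present, so the union is just that shape — 1 connected region. The outline is a single polygon with 16 vertices. Extrusion per mm of travel: 0.25 × 0.2 / (π × 0.875²) = 0.020788. Accumulating E over each segment gives final E = 1.0382.

G0 X-8.00 Y0.00 Z0.80
G1 X-7.39 Y-3.06 E0.0649
G1 X-5.66 Y-5.66 E0.1298
G1 X-3.06 Y-7.39 E0.1947
G1 X0.00 Y-8.00 E0.2596
G1 X3.06 Y-7.39 E0.3244
G1 X5.66 Y-5.66 E0.3893
G1 X7.39 Y-3.06 E0.4543
G1 X8.00 Y0.00 E0.5191
G1 X7.39 Y3.06 E0.5840
G1 X5.66 Y5.66 E0.6489
G1 X3.06 Y7.39 E0.7138
G1 X0.00 Y8.00 E0.7787
G1 X-3.06 Y7.39 E0.8435
G1 X-5.66 Y5.66 E0.9085
G1 X-7.39 Y3.06 E0.9734
G1 X-8.00 Y0.00 E1.0382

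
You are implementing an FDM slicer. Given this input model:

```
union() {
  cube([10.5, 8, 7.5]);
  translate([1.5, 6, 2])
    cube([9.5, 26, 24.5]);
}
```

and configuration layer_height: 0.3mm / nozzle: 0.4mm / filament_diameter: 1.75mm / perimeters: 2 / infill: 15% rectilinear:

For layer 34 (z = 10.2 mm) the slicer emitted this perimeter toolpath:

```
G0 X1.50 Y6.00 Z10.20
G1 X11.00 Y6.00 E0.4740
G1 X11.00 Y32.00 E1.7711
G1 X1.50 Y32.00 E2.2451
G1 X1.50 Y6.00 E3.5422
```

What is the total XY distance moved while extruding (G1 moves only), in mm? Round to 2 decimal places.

Sum the Euclidean lengths of each G1 segment: total = 71.00 mm.

71.00 mm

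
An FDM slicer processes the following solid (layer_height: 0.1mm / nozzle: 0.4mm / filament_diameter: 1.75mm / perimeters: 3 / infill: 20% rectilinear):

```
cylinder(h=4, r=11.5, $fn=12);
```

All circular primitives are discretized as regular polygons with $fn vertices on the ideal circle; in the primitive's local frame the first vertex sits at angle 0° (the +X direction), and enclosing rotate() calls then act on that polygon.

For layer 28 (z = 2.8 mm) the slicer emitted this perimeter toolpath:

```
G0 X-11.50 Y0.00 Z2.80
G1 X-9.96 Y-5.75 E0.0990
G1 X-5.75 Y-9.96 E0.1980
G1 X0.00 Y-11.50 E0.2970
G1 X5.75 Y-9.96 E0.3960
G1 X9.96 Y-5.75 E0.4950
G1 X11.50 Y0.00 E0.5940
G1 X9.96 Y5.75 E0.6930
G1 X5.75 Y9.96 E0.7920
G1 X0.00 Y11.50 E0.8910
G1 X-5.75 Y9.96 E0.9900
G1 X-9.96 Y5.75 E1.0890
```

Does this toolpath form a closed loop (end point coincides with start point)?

no

Start point (G0): (-11.50, 0.00). End point (last G1): the path does not return to the start — open.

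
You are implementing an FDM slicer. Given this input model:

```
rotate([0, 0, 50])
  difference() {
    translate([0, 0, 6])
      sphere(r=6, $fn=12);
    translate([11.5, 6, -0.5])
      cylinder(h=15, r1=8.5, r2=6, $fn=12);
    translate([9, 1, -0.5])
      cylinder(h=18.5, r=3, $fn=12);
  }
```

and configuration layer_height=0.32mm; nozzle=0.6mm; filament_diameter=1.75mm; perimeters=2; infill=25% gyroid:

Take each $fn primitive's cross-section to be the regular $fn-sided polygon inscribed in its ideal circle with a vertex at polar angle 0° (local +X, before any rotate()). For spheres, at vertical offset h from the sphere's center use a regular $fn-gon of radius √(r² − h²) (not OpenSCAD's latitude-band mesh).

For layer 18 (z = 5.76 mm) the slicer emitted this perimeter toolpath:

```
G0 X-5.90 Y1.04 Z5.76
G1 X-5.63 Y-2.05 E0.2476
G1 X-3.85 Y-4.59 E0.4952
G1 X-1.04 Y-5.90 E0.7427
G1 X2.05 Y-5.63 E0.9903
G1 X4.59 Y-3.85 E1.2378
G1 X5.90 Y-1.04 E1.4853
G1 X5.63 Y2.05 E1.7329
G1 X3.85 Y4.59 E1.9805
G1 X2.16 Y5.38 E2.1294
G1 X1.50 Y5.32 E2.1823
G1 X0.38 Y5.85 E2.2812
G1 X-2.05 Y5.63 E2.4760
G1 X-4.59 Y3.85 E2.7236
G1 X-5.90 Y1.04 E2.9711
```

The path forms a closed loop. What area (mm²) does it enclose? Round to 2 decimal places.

Apply the shoelace formula to the sequence of (X, Y) vertices; enclosed area = 107.29 mm².

107.29 mm²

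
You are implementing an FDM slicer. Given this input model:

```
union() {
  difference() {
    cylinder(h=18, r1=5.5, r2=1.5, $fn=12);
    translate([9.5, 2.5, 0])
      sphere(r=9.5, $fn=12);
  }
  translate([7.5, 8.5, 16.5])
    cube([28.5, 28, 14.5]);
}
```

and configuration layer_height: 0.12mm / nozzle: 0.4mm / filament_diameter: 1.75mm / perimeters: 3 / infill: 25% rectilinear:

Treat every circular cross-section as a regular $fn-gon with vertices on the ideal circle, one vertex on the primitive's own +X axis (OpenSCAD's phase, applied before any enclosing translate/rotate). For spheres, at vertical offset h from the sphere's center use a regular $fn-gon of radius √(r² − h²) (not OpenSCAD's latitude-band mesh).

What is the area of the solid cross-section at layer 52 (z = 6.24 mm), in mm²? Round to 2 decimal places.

46.83 mm²

At z = 6.24 mm: the cone: at t=0.347 of its height the radius interpolates to r₁+(r₂−r₁)t = 4.113, giving a regular 12-gon of that circumradius (area = (12/2)·4.113²·sin(360°/12) = 50.76 mm²); the r=9.5 sphere at (9.5, 2.5) slices to a regular 12-gon of circumradius 7.163 (√(r²−h²) with h=6.24 from center) (area = (12/2)·7.163²·sin(360°/12) = 153.94 mm²); Subtracting the remaining from the first: starting from the cone (50.76 mm²), the r=9.5 sphere at (9.5, 2.5) partially overlaps it — only the 3.93 mm² overlap (of its 153.94 mm²) is removed, clipping the outline — area = 46.83 mm²; the cube at (7.5, 8.5) does not reach this height (z outside [16.5, 31]); Combining (union): only the result so far is present, so the union is just that shape — area = 46.83 mm². Overall, the cross-section is a single solid region. Net area = 46.83 mm².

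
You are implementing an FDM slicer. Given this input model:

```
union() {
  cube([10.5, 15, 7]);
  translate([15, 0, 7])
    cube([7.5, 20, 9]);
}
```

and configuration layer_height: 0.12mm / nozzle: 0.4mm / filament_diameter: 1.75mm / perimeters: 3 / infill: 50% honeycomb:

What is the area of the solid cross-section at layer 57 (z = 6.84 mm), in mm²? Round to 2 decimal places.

157.50 mm²

At z = 6.84 mm: the cube is present — its section is the full 10.5×15 rectangle (area 157.50 mm²); the cube at (15, 0) is not intersected at this z (z outside [7, 16]); Combining (union): only the 10.5×15 cube is present, so the union is just that shape — area = 157.50 mm². Overall, the cross-section is a single solid region. Net area = 157.50 mm².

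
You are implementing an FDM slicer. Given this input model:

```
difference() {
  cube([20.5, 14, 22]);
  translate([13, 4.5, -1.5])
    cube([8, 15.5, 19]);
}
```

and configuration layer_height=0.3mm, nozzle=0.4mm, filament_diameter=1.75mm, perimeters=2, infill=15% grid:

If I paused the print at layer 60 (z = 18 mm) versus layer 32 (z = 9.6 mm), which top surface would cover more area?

Layer 60 (z = 18): the 20.5×14 cube contributes its full rectangle (area 287.00 mm²); the cube at (13, 4.5) is absent (z outside [-1.5, 17.5]); Subtracting the remaining from the first: none of the subtracted shapes is present at this height, so the 20.5×14 cube is unchanged — area = 287.00 mm². So its area = 287.00 mm². Layer 32 (z = 9.6): the cube is present — its section is the full 20.5×14 rectangle (area 287.00 mm²); the cube at (13, 4.5) (footprint 8×15.5) is included at this height (area 124.00 mm²); After the difference (first − rest): starting from the 20.5×14 cube (287.00 mm²), the 8×15.5 cube at (13, 4.5) partially overlaps it — only the 71.25 mm² overlap (of its 124.00 mm²) is removed, clipping the outline — area = 215.75 mm². So its area = 215.75 mm². Layer 60 is larger (287.00 vs 215.75 mm²).

layer 60 (z = 18 mm)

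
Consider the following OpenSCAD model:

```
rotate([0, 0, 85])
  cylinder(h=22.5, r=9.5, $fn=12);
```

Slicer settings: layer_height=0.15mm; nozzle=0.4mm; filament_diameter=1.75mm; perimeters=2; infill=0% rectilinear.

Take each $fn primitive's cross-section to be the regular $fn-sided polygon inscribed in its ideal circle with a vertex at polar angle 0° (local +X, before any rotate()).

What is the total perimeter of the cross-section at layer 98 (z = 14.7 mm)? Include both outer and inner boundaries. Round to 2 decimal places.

At z = 14.7 mm: the r=9.5 cylinder contributes a regular 12-gon of circumradius 9.5 (perimeter = 2·12·9.500·sin(180°/12) = 59.01 mm); (whole slice rotated 85° about Z — lengths, areas and connectivity unchanged). Overall, the cross-section is a single solid region. Total boundary length (outer) = 59.01 mm.

59.01 mm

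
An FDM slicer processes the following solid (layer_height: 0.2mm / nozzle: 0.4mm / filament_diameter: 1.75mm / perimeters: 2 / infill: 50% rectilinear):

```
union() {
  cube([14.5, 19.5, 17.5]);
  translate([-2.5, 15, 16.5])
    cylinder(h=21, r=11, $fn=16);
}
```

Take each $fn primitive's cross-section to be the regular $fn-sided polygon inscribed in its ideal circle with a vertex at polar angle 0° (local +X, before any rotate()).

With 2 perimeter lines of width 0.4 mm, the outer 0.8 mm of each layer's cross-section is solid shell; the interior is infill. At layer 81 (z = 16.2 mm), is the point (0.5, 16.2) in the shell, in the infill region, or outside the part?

At z = 16.2 mm: the 14.5×19.5 cube contributes its full rectangle; the cylinder at (-2.5, 15) does not reach this height (z outside [16.5, 37.5]); Merging all regions: only the 14.5×19.5 cube is present, so the union is just that shape — 1 connected region. Overall, the cross-section is a single solid region. The nearest boundary edge runs (0.00, 19.50)→(0.00, 0.00); distance from the point to it = 0.50 mm. The point is inside the cross-section, 0.50 mm from the nearest boundary — within the 0.8 mm shell band (2 × 0.4).

shell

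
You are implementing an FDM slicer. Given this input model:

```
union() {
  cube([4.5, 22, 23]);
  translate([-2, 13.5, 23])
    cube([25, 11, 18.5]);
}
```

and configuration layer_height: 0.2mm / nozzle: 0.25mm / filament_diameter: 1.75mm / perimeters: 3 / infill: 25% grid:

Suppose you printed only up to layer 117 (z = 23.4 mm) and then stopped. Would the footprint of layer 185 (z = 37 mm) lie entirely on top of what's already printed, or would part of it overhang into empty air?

Compare the two slices. At z = 23.4: the cube does not reach this height (z outside [0, 23]); the cube at (-2, 13.5) (footprint 25×11) is included at this height (area 275.00 mm²); Combining (union): only the 25×11 cube at (-2, 13.5) is present, so the union is just that shape — area = 275.00 mm². At z = 37: the cube does not reach this height (z outside [0, 23]); the 25×11 cube at (-2, 13.5) contributes its full rectangle (area 275.00 mm²); Merging all regions: only the 25×11 cube at (-2, 13.5) is present, so the union is just that shape — area = 275.00 mm². Checking containment: the cross-section at z = 37 is a subset of the cross-section at z = 23.4.

entirely on top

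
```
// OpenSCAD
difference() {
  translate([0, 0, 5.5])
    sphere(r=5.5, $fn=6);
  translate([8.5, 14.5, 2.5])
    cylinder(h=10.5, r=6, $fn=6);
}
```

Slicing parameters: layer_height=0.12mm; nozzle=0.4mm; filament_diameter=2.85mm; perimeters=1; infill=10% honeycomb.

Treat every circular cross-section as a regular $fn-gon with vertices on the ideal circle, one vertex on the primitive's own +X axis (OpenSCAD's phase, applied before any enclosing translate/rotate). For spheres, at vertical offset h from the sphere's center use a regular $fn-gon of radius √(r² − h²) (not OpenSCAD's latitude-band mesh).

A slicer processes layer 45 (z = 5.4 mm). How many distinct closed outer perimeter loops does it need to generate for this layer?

1

At z = 5.4 mm: the r=5.5 sphere slices to a regular 6-gon of circumradius 5.499 (√(r²−h²) with h=0.1 from center); the r=6 cylinder at (8.5, 14.5) contributes a regular 6-gon of circumradius 6; After the difference (first − rest): starting from the r=5.5 sphere, the r=6 cylinder at (8.5, 14.5) misses the remaining region (no effect) — 1 connected region. The result has 1 disconnected region.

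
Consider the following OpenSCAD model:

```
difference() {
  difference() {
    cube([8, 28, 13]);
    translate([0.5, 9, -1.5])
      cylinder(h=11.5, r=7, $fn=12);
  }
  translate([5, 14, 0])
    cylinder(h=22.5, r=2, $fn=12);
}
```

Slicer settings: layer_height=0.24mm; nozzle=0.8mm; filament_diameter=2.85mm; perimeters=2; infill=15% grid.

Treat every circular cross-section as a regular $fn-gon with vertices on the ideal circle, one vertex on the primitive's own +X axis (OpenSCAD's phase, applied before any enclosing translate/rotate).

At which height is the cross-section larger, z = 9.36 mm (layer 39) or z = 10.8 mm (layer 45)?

Layer 39 (z = 9.36): the 8×28 cube contributes its full rectangle (area 224.00 mm²); the r=7 cylinder at (0.5, 9) contributes a regular 12-gon of circumradius 7 (area = (12/2)·7.000²·sin(360°/12) = 147.00 mm²); After the difference (first − rest): starting from the 8×28 cube (224.00 mm²), the r=7 cylinder at (0.5, 9) partially overlaps it — only the 80.43 mm² overlap (of its 147.00 mm²) is removed, clipping the outline — area = 143.57 mm²; the r=2 cylinder at (5, 14) contributes a regular 12-gon of circumradius 2 (area = (12/2)·2.000²·sin(360°/12) = 12.00 mm²); Subtracting the remaining from the first: starting from that combined region (143.57 mm²), the r=2 cylinder at (5, 14) partially overlaps it — only the 5.89 mm² overlap (of its 12.00 mm²) is removed, clipping the outline — area = 137.67 mm². So its area = 137.67 mm². Layer 45 (z = 10.8): the 8×28 cube contributes its full rectangle (area 224.00 mm²); the cylinder at (0.5, 9) does not reach this height (z outside [-1.5, 10]); After the difference (first − rest): none of the subtracted shapes is present at this height, so the 8×28 cube is unchanged — area = 224.00 mm²; the r=2 cylinder at (5, 14) contributes a regular 12-gon of circumradius 2 (area = (12/2)·2.000²·sin(360°/12) = 12.00 mm²); Taking the first minus the rest: starting from the result so far (224.00 mm²), the r=2 cylinder at (5, 14) lies wholly inside it (removes its full 12.00 mm² and its 12.42 mm outline becomes a hole wall) — area = 212.00 mm². So its area = 212.00 mm². Layer 45 is larger (212.00 vs 137.67 mm²).

layer 45 (z = 10.8 mm)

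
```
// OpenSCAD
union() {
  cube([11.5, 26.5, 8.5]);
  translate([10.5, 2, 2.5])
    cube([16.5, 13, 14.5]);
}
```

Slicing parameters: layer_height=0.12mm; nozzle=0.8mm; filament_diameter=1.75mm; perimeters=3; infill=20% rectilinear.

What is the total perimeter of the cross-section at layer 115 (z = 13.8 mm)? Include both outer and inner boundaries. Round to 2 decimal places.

At z = 13.8 mm: the cube is not intersected at this z (z outside [0, 8.5]); the cube at (10.5, 2) is present — its section is the full 16.5×13 rectangle (perimeter 59.00 mm); Taking the union: only the 16.5×13 cube at (10.5, 2) is present, so the union is just that shape — boundary = 59.00 mm. Overall, the cross-section is a single solid region. Total boundary length (outer) = 59.00 mm.

59.00 mm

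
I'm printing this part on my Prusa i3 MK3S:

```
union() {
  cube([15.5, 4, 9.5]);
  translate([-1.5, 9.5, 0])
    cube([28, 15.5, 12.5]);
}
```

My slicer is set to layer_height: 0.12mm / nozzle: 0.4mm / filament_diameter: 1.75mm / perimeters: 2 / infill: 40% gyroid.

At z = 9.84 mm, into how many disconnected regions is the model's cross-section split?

1

At z = 9.84 mm: the cube is not intersected at this z (z outside [0, 9.5]); the cube at (-1.5, 9.5) is present — its section is the full 28×15.5 rectangle; Merging all regions: only the 28×15.5 cube at (-1.5, 9.5) is present, so the union is just that shape — 1 connected region. The result has 1 disconnected region.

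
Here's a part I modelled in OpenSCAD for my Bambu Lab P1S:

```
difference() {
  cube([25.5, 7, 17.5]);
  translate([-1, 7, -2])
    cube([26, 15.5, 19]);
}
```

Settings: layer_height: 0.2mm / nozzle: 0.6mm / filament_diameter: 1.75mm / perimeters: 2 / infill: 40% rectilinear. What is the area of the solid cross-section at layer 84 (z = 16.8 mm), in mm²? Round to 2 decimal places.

178.50 mm²

At z = 16.8 mm: the cube (footprint 25.5×7) is included at this height (area 178.50 mm²); the 26×15.5 cube at (-1, 7) contributes its full rectangle (area 403.00 mm²); After the difference (first − rest): starting from the 25.5×7 cube (178.50 mm²), the 26×15.5 cube at (-1, 7) misses the remaining region (no effect) — area = 178.50 mm². Overall, the cross-section is a single solid region. Net area = 178.50 mm².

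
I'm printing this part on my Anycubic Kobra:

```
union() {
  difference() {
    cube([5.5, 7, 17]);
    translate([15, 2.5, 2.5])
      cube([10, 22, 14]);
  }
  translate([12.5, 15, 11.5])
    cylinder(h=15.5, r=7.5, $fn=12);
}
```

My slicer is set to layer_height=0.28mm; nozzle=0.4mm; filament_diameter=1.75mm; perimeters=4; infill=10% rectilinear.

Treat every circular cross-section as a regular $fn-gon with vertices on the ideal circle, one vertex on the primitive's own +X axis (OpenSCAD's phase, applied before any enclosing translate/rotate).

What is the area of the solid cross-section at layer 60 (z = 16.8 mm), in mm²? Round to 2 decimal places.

207.25 mm²

At z = 16.8 mm: the cube (footprint 5.5×7) is included at this height (area 38.50 mm²); the cube at (15, 2.5) is not intersected at this z (z outside [2.5, 16.5]); After the difference (first − rest): none of the subtracted shapes is present at this height, so the 5.5×7 cube is unchanged — area = 38.50 mm²; the r=7.5 cylinder at (12.5, 15) contributes a regular 12-gon of circumradius 7.5 (area = (12/2)·7.500²·sin(360°/12) = 168.75 mm²); Combining (union): the 2 present regions are separate (no shared area or edge), so areas and boundary lengths simply add and each stays a separate island — area = 207.25 mm². Overall, the cross-section has 2 separate islands. Net area = 207.25 mm².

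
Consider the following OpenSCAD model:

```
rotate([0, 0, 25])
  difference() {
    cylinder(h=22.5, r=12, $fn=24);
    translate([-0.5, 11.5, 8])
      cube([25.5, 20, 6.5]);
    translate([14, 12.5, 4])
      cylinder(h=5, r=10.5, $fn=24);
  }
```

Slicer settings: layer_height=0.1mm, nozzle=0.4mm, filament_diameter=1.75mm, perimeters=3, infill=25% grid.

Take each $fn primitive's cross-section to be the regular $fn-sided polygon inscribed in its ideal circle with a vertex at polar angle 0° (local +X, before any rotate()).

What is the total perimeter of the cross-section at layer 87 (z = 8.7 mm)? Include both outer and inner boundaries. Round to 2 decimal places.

75.80 mm

At z = 8.7 mm: the r=12 cylinder contributes a regular 24-gon of circumradius 12 (perimeter = 2·24·12.000·sin(180°/24) = 75.18 mm); the cube at (-0.5, 11.5) (footprint 25.5×20) is included at this height (perimeter 91.00 mm); the cylinder at (14, 12.5): section is a regular 24-gon, circumradius r=10.5 (perimeter = 2·24·10.500·sin(180°/24) = 65.79 mm); After the difference (first − rest): starting from the r=12 cylinder, the 25.5×20 cube at (-0.5, 11.5) partially overlaps it — only the 1.16 mm² overlap (of its 510.00 mm²) is removed, clipping the outline; the r=10.5 cylinder at (14, 12.5) partially overlaps it — only the 29.68 mm² overlap (of its 342.42 mm²) is removed, clipping the outline — boundary = 75.80 mm; (rotated 25° about Z; rotation is an isometry so areas/perimeters/island counts are preserved). Overall, the cross-section is a single solid region. Total boundary length (outer) = 75.80 mm.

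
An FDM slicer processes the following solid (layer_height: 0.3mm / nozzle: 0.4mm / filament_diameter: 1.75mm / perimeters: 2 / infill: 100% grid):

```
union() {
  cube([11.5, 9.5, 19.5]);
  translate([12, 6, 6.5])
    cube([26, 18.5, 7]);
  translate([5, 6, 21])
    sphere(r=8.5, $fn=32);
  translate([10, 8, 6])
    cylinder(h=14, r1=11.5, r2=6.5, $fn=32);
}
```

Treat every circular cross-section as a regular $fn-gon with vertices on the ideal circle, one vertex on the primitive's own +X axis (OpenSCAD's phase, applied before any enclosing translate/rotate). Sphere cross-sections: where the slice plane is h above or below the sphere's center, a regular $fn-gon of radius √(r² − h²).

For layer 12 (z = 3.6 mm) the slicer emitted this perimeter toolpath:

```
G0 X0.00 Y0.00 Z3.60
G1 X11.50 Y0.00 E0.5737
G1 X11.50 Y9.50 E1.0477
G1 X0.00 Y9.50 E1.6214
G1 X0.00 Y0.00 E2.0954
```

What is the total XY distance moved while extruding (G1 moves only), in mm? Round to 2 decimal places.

42.00 mm

Sum the Euclidean lengths of each G1 segment: total = 42.00 mm.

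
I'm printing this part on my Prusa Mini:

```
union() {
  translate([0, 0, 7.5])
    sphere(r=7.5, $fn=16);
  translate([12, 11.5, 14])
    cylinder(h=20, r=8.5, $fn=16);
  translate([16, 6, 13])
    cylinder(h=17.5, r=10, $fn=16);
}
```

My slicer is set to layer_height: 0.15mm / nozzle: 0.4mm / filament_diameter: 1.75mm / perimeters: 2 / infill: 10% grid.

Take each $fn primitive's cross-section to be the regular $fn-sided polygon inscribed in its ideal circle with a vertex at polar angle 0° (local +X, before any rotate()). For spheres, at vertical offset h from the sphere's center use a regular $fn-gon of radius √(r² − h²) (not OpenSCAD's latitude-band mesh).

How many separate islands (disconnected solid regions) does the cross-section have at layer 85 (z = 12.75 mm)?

At z = 12.75 mm: the r=7.5 sphere contributes a regular 16-gon of circumradius √(7.5²−5.25²) = 5.356; the cylinder at (12, 11.5) does not reach this height (z outside [14, 34]); the cylinder at (16, 6) is not intersected at this z (z outside [13, 30.5]); Merging all regions: only the r=7.5 sphere is present, so the union is just that shape — 1 connected region. Overall, the cross-section is a single solid region. Island count = 1.

1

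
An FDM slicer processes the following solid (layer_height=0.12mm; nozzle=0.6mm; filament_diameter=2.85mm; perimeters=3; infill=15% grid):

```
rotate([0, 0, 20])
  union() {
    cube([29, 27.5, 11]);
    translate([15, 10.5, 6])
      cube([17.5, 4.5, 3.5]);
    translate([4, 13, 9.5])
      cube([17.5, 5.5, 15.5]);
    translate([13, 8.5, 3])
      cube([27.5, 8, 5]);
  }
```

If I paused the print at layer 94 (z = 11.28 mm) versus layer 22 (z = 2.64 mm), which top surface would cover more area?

layer 22 (z = 2.64 mm)

Layer 94 (z = 11.28): the cube is absent (z outside [0, 11]); the cube at (15, 10.5) is not intersected at this z (z outside [6, 9.5]); the 17.5×5.5 cube at (4, 13) contributes its full rectangle (area 96.25 mm²); the cube at (13, 8.5) is absent (z outside [3, 8]); Merging all regions: only the 17.5×5.5 cube at (4, 13) is present, so the union is just that shape — area = 96.25 mm²; (whole slice rotated 20° about Z — lengths, areas and connectivity unchanged). So its area = 96.25 mm². Layer 22 (z = 2.64): the cube is present — its section is the full 29×27.5 rectangle (area 797.50 mm²); the cube at (15, 10.5) does not reach this height (z outside [6, 9.5]); the cube at (4, 13) does not reach this height (z outside [9.5, 25]); the cube at (13, 8.5) is not intersected at this z (z outside [3, 8]); Merging all regions: only the 29×27.5 cube is present, so the union is just that shape — area = 797.50 mm²; (whole slice rotated 20° about Z — lengths, areas and connectivity unchanged). So its area = 797.50 mm². Layer 22 is larger (797.50 vs 96.25 mm²).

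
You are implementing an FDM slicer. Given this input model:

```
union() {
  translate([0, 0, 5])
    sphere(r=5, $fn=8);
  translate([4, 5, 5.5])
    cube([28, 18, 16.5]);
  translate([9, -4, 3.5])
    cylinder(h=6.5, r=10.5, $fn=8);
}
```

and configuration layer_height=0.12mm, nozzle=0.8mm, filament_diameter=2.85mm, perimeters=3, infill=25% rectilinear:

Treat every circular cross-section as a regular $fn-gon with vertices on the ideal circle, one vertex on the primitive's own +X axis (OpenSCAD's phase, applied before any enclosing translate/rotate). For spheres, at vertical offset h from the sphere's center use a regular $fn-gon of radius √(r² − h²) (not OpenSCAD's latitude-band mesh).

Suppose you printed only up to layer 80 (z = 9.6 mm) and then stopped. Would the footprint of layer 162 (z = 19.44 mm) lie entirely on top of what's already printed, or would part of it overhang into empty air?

Compare the two slices. At z = 9.6: the r=5 sphere contributes a regular 8-gon of circumradius √(5²−4.6²) = 1.960 (area = (8/2)·1.960²·sin(360°/8) = 10.86 mm²); the cube at (4, 5) (footprint 28×18) is included at this height (area 504.00 mm²); the cylinder at (9, -4): section is a regular 8-gon, circumradius r=10.5 (area = (8/2)·10.500²·sin(360°/8) = 311.83 mm²); Taking the union: the regions partially overlap — summed areas 826.70 mm² minus the doubly-counted overlap 10.34 mm² gives 816.36 mm² — area = 816.36 mm². At z = 19.44: the sphere is not intersected at this z (|z−center|=14.440 > r=5); the cube at (4, 5) is present — its section is the full 28×18 rectangle (area 504.00 mm²); the cylinder at (9, -4) does not reach this height (z outside [3.5, 10]); Merging all regions: only the 28×18 cube at (4, 5) is present, so the union is just that shape — area = 504.00 mm². Checking containment: the cross-section at z = 19.44 is a subset of the cross-section at z = 9.6.

entirely on top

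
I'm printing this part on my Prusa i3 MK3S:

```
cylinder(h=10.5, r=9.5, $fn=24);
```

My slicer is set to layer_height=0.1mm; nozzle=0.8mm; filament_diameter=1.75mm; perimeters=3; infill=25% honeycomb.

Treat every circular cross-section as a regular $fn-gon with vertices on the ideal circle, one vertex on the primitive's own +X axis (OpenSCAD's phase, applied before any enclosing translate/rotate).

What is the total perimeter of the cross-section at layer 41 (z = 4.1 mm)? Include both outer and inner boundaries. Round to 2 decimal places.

59.52 mm

At z = 4.1 mm: the cylinder: section is a regular 24-gon, circumradius r=9.5 (perimeter = 2·24·9.500·sin(180°/24) = 59.52 mm). Overall, the cross-section is a single solid region. Total boundary length (outer) = 59.52 mm.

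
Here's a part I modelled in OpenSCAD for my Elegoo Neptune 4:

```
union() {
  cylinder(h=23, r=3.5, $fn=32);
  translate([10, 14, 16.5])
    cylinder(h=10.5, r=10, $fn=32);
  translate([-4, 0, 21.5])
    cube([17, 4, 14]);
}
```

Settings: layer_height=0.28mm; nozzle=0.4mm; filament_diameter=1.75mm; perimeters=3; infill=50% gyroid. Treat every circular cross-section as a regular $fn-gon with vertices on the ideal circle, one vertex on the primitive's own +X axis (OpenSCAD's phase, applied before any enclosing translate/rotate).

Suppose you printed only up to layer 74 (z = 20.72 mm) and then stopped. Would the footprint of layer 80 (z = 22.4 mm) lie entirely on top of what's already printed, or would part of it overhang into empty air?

part overhangs

Compare the two slices. At z = 20.72: the r=3.5 cylinder gives a regular 32-gon of circumradius 3.5 (constant along its height) (area = (32/2)·3.500²·sin(360°/32) = 38.24 mm²); the cylinder at (10, 14): section is a regular 32-gon, circumradius r=10 (area = (32/2)·10.000²·sin(360°/32) = 312.14 mm²); the cube at (-4, 0) does not reach this height (z outside [21.5, 35.5]); Taking the union: the 2 present regions are separate (no shared area or edge), so areas and boundary lengths simply add and each stays a separate island — area = 350.38 mm². At z = 22.4: the cylinder: section is a regular 32-gon, circumradius r=3.5 (area = (32/2)·3.500²·sin(360°/32) = 38.24 mm²); the cylinder at (10, 14): section is a regular 32-gon, circumradius r=10 (area = (32/2)·10.000²·sin(360°/32) = 312.14 mm²); the cube at (-4, 0) (footprint 17×4) is included at this height (area 68.00 mm²); Merging all regions: the regions partially overlap — summed areas 418.38 mm² minus the doubly-counted overlap 19.12 mm² gives 399.26 mm² — area = 399.26 mm². Checking containment: at z = 22.4 the cross-section extends beyond the z = 20.72 cross-section by about 48.88 mm².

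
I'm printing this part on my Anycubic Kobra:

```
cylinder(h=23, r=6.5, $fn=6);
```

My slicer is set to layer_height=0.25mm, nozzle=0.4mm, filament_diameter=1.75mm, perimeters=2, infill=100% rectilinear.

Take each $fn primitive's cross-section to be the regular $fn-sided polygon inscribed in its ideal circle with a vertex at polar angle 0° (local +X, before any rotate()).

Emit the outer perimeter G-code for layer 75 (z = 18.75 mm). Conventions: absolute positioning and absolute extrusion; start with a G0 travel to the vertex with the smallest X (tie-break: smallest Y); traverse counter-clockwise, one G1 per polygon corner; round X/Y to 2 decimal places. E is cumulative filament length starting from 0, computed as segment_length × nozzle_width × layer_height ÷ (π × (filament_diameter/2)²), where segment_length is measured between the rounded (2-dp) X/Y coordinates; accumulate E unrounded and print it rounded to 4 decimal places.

At z = 18.75 mm: the r=6.5 cylinder contributes a regular 6-gon of circumradius 6.5. The outline is a single polygon with 6 vertices. Extrusion per mm of travel: 0.4 × 0.25 / (π × 0.875²) = 0.041575. Accumulating E over each segment gives final E = 1.6216.

G0 X-6.50 Y0.00 Z18.75
G1 X-3.25 Y-5.63 E0.2703
G1 X3.25 Y-5.63 E0.5405
G1 X6.50 Y0.00 E0.8108
G1 X3.25 Y5.63 E1.0810
G1 X-3.25 Y5.63 E1.3513
G1 X-6.50 Y0.00 E1.6216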